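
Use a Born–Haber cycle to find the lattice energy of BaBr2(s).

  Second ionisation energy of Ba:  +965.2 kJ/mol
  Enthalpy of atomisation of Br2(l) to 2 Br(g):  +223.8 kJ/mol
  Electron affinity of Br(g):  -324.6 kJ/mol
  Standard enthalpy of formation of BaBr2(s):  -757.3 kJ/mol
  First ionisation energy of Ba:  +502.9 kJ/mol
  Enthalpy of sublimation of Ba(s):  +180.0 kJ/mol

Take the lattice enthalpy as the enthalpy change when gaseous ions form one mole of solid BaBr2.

ΔHf° = 1·ΔHsub + 1·(ΣIE) + 1·D(Br2) + 2·EA + U
-757.3 = 1·(+180.0) + 1·(+1468.1) + 1·(+223.8) + 2·(-324.6) + U
U = -757.3 − (+1222.7) = -1980.0 kJ/mol

U = -1980.0 kJ/mol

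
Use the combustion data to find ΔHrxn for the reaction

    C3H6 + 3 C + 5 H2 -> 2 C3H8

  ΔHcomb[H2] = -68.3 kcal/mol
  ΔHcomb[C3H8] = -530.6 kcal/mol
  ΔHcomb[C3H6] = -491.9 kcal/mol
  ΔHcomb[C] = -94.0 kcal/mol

Using ΔH = Σ nΔHc°(reactants) − Σ nΔHc°(products):
= [1·(-491.9) + 3·(-94.0) + 5·(-68.3)] − [2·(-530.6)]
= -54.2 kcal/mol

ΔHrxn = -54.2 kcal/mol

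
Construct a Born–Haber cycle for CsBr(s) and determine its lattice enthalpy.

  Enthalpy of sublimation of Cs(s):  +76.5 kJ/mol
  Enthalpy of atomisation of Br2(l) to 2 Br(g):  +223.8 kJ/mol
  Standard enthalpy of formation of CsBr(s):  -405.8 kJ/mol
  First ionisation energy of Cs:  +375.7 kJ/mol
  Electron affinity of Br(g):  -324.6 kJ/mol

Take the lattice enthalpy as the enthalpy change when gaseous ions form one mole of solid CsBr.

U = -645.3 kJ/mol

ΔHf° = 1·ΔHsub + 1·(ΣIE) + 1/2·D(Br2) + 1·EA + U
-405.8 = 1·(+76.5) + 1·(+375.7) + 1/2·(+223.8) + 1·(-324.6) + U
U = -405.8 − (+239.5) = -645.3 kJ/mol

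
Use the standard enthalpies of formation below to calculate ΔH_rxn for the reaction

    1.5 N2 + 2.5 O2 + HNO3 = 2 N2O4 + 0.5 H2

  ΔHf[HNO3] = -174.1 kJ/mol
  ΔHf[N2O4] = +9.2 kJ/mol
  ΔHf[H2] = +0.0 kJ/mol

ΔH_rxn = 192.5 kJ/mol

Products: 2·(+9.2) + 1/2·(+0.0) = +18.4
Reactants: 3/2·(+0.0) + 5/2·(+0.0) + 1·(-174.1) = -174.1
ΔH_rxn = (+18.4) − (-174.1) = 192.5 kJ/mol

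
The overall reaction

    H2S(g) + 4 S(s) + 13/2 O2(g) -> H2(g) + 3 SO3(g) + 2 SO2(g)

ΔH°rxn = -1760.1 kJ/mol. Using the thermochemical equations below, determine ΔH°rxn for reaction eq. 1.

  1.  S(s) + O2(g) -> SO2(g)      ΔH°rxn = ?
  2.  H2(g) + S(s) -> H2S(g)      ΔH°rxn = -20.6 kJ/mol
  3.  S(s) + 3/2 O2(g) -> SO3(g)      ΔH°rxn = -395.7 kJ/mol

eq. 1 × 2 (×2 to match 2 SO2(g) in the target): contributes 2·x
eq. 2 reversed (H2S(g) must end up as a reactant): +20.6 kJ/mol
eq. 3 × 3 (scale by 3 for the 3 SO3(g)): (3)·(-395.7) = -1187.1 kJ/mol
-1760.1 = (+20.6) + (-1187.1) + 2·x
x = (-1760.1 − (-1166.5)) / (2) = -296.8 kJ/mol

ΔH°rxn = -296.8 kJ/mol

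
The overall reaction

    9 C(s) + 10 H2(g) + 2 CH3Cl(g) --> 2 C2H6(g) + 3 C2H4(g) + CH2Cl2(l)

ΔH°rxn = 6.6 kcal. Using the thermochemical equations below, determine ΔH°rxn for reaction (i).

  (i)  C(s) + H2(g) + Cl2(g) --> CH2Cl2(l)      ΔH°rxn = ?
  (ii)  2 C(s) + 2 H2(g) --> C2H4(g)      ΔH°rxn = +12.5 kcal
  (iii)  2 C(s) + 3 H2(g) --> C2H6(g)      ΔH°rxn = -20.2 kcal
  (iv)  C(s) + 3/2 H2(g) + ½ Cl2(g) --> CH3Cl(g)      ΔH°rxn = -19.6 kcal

(i) as written (CH2Cl2(l) already on the product side): contributes x
(ii) × 3 (×3 to match 3 C2H4(g) in the target): (3)·(+12.5) = +37.5 kcal
(iii) × 2 (×2 to match 2 C2H6(g) in the target): (2)·(-20.2) = -40.4 kcal
(iv) reversed and × 2 (reverse to put CH3Cl(g) on the reactant side; scale by 2 for the 2 CH3Cl(g)): (-2)·(-19.6) = +39.2 kcal
+6.6 = (+37.5) + (-40.4) + (+39.2) + x
x = (+6.6 − (+36.3)) / (1) = -29.7 kcal

ΔH°rxn = -29.7 kcal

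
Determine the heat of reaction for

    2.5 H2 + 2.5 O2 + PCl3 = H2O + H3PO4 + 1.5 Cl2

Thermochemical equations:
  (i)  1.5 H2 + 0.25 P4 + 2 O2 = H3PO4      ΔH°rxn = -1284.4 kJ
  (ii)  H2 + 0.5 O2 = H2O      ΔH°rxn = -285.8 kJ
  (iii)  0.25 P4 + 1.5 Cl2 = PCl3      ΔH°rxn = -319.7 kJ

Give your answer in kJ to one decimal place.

(i) as written: -1284.4 kJ
(ii) as written: -285.8 kJ
(iii) reversed: +319.7 kJ
ΔH°rxn = (1)·(-1284.4) + (1)·(-285.8) + (-1)·(-319.7) = -1250.5 kJ

ΔH°rxn = -1250.5 kJ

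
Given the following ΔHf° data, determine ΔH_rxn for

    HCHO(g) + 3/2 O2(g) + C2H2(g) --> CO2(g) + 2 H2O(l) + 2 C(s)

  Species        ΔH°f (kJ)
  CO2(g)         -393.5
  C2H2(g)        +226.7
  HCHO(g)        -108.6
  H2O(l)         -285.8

ΔH°rxn = Σ nΔHf°(products) − Σ nΔHf°(reactants).
Products: 1·(-393.5) + 2·(-285.8) + 2·(+0.0) = -965.1
Reactants: 1·(-108.6) + 3/2·(+0.0) + 1·(+226.7) = +118.1
ΔH_rxn = (-965.1) − (+118.1) = -1083.2 kJ

ΔH_rxn = -1083.2 kJ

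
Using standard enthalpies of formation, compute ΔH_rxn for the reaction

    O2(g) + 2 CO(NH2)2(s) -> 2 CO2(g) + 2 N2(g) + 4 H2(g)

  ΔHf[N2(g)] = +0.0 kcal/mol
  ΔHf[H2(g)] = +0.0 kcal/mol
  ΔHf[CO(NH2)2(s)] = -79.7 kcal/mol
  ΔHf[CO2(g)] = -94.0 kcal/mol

ΔH_rxn = -28.6 kcal/mol

Products: 2·(-94.0) + 2·(+0.0) + 4·(+0.0) = -188.0
Reactants: 1·(+0.0) + 2·(-79.7) = -159.4
ΔH_rxn = (-188.0) − (-159.4) = -28.6 kcal/mol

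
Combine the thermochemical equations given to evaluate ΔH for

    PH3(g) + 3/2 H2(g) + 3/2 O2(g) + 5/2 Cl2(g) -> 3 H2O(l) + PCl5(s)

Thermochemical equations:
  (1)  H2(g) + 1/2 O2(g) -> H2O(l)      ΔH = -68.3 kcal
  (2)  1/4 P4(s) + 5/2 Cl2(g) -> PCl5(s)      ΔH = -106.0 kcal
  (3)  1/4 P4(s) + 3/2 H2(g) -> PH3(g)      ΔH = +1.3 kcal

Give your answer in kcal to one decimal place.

ΔH = -312.2 kcal

(1) × 3: (3)·(-68.3) = -204.9 kcal
(2) as written: -106.0 kcal
(3) reversed: -1.3 kcal
By Hess's law, ΔH = (-204.9) + (-106.0) + (-1.3) = -312.2 kcal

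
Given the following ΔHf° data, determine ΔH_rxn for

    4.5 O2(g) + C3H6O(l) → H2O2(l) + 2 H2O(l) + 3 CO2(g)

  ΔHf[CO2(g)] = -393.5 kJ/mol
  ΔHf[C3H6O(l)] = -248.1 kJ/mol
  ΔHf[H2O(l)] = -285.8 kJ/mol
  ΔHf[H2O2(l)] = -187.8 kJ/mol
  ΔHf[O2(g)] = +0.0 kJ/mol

Products: 1·(-187.8) + 2·(-285.8) + 3·(-393.5) = -1939.9
Reactants: 9/2·(+0.0) + 1·(-248.1) = -248.1
ΔH_rxn = (-1939.9) − (-248.1) = -1691.8 kJ/mol

ΔH_rxn = -1691.8 kJ/mol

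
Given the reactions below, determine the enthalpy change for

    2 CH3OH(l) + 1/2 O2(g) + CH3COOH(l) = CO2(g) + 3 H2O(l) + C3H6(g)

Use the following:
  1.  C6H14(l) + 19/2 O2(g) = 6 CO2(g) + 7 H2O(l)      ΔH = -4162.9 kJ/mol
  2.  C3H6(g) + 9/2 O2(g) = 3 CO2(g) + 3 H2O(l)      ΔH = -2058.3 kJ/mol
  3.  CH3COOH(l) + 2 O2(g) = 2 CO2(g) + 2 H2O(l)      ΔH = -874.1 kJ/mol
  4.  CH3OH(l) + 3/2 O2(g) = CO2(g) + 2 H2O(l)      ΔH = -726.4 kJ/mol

ΔH = -268.6 kJ/mol

eq. 1: not needed.
eq. 2 reversed: +2058.3 kJ/mol
eq. 3 as written: -874.1 kJ/mol
eq. 4 × 2: (2)·(-726.4) = -1452.8 kJ/mol
Since enthalpy is a state function, ΔH = (+2058.3) + (-874.1) + (-1452.8) = -268.6 kJ/mol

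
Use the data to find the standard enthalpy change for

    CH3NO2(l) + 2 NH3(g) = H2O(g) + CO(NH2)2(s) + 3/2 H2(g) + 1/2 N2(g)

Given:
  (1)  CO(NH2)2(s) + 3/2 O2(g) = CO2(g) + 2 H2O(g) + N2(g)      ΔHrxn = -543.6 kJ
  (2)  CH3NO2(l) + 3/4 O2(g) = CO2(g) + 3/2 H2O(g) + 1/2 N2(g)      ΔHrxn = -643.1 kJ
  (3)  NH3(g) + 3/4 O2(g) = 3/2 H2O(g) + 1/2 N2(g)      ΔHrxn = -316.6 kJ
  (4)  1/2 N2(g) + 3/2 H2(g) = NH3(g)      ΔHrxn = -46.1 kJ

(1) reversed (CO(NH2)2(s) must end up as a product): +543.6 kJ
(2) as written (CH3NO2(l) already on the reactant side): -643.1 kJ
(3) as written: -316.6 kJ
(4) reversed (H2(g) must end up as a product): +46.1 kJ
ΔHrxn = (+543.6) + (-643.1) + (-316.6) + (+46.1) = -370.0 kJ

ΔHrxn = -370.0 kJ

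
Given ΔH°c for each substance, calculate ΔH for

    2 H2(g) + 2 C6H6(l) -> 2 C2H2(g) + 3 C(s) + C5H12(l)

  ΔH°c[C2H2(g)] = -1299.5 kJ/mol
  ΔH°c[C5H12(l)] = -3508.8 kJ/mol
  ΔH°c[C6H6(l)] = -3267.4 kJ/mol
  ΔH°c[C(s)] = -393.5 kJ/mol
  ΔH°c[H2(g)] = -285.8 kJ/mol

ΔH = 181.9 kJ/mol

Using ΔH = Σ nΔHc°(reactants) − Σ nΔHc°(products):
= [2·(-285.8) + 2·(-3267.4)] − [2·(-1299.5) + 3·(-393.5) + 1·(-3508.8)]
= 181.9 kJ/mol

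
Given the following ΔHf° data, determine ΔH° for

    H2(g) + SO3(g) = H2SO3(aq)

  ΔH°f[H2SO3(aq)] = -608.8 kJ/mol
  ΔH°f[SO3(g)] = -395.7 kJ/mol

ΔH° = -213.1 kJ/mol

Products: 1·(-608.8) = -608.8
Reactants: 1·(+0.0) + 1·(-395.7) = -395.7
ΔH° = (-608.8) − (-395.7) = -213.1 kJ/mol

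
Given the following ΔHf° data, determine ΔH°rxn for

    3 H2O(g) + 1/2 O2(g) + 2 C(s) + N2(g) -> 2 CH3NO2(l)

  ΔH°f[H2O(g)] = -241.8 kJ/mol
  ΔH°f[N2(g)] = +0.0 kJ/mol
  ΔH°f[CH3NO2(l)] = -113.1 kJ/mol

ΔH°rxn = 499.2 kJ/mol

Products: 2·(-113.1) = -226.2
Reactants: 3·(-241.8) + 1/2·(+0.0) + 2·(+0.0) + 1·(+0.0) = -725.4
ΔH°rxn = (-226.2) − (-725.4) = 499.2 kJ/mol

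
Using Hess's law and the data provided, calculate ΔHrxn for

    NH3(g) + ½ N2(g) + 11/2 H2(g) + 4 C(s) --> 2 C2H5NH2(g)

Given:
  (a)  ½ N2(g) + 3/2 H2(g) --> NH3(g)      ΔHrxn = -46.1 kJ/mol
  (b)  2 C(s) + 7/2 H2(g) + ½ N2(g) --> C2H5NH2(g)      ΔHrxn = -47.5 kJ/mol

(a) reversed: +46.1 kJ/mol
(b) × 2: (2)·(-47.5) = -95.0 kJ/mol
Since enthalpy is a state function, ΔHrxn = (-1)·(-46.1) + (2)·(-47.5) = -48.9 kJ/mol

ΔHrxn = -48.9 kJ/mol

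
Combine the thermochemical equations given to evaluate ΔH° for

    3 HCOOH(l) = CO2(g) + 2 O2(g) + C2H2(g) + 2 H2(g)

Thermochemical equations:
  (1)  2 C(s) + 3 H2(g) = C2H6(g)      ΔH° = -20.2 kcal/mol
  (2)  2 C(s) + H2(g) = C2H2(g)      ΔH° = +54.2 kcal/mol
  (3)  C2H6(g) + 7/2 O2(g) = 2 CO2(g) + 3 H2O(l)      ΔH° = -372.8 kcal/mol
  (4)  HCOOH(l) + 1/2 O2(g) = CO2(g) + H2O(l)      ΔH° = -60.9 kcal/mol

ΔH° = 264.5 kcal/mol

(1) reversed: +20.2 kcal/mol
(2) as written (C2H2(g) already on the product side): +54.2 kcal/mol
(3) reversed: +372.8 kcal/mol
(4) × 3 (scale by 3 for the 3 HCOOH(l)): (3)·(-60.9) = -182.7 kcal/mol
Summing the manipulated equations, ΔH° = (+20.2) + (+54.2) + (+372.8) + (-182.7) = 264.5 kcal/mol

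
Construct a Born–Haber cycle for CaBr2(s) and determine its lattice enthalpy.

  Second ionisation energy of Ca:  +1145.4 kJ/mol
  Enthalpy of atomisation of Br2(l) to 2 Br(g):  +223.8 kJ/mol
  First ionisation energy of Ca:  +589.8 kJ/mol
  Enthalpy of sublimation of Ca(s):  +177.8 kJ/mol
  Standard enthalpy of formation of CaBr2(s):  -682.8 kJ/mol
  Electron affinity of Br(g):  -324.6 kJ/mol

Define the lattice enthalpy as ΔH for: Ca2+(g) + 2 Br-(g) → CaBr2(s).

ΔHf° = 1·ΔHsub + 1·(ΣIE) + 1·D(Br2) + 2·EA + U
-682.8 = 1·(+177.8) + 1·(+1735.2) + 1·(+223.8) + 2·(-324.6) + U
U = -682.8 − (+1487.6) = -2170.4 kJ/mol

U = -2170.4 kJ/mol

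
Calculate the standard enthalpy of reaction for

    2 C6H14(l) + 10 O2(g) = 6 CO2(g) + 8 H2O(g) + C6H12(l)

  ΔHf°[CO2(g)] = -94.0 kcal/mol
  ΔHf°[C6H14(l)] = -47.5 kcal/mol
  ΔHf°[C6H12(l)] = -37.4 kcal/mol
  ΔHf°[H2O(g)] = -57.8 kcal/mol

ΔH_rxn = -968.8 kcal/mol

ΔH°rxn = Σ nΔHf°(products) − Σ nΔHf°(reactants).
Products: 6·(-94.0) + 8·(-57.8) + 1·(-37.4) = -1063.8
Reactants: 2·(-47.5) + 10·(+0.0) = -95.0
ΔH_rxn = (-1063.8) − (-95.0) = -968.8 kcal/mol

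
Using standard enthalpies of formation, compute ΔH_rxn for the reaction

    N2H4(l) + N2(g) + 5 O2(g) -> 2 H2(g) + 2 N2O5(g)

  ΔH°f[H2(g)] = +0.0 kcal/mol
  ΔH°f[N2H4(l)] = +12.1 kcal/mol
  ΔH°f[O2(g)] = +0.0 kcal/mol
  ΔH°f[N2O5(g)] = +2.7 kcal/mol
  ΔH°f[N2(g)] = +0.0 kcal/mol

ΔH_rxn = -6.7 kcal/mol

ΔH°rxn = Σ nΔHf°(products) − Σ nΔHf°(reactants).
Products: 2·(+0.0) + 2·(+2.7) = +5.4
Reactants: 1·(+12.1) + 1·(+0.0) + 5·(+0.0) = +12.1
ΔH_rxn = (+5.4) − (+12.1) = -6.7 kcal/mol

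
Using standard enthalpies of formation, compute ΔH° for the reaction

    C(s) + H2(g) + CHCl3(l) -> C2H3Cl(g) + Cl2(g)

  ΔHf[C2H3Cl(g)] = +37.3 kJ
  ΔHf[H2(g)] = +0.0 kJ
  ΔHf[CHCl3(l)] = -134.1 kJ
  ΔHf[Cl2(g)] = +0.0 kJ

ΔH° = 171.4 kJ

Products: 1·(+37.3) + 1·(+0.0) = +37.3
Reactants: 1·(+0.0) + 1·(+0.0) + 1·(-134.1) = -134.1
ΔH° = (+37.3) − (-134.1) = 171.4 kJ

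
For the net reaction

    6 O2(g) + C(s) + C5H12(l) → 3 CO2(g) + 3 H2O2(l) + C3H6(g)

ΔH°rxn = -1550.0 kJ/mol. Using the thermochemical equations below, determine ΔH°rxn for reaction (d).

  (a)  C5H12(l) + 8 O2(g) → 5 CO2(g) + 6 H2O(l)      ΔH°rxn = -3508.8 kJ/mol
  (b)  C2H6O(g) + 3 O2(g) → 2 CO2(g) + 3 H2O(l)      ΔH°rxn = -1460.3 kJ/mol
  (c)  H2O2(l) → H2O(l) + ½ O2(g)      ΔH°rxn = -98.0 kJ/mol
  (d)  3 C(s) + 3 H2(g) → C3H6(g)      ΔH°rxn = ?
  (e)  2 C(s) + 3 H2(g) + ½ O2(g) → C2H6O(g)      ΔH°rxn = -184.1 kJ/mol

ΔH°rxn = 20.4 kJ/mol

(a) as written (C5H12(l) already on the reactant side): -3508.8 kJ/mol
(b) reversed: +1460.3 kJ/mol
(c) reversed and × 3 (H2O2(l) must end up as a product; ×3 to match 3 H2O2(l) in the target): (-3)·(-98.0) = +294.0 kJ/mol
(d) as written (C3H6(g) already on the product side): contributes x
(e) reversed: +184.1 kJ/mol
-1550.0 = (-3508.8) + (+1460.3) + (+294.0) + (+184.1) + x
x = (-1550.0 − (-1570.4)) / (1) = 20.4 kJ/mol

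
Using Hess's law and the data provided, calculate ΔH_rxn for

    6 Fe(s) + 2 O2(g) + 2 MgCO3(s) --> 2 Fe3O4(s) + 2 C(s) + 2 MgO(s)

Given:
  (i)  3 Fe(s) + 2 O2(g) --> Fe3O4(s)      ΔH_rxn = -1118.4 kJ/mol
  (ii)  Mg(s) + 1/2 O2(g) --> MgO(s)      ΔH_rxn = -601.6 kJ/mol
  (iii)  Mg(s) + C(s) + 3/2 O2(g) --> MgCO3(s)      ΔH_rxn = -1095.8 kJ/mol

ΔH_rxn = -1248.4 kJ/mol

(i) × 2: (2)·(-1118.4) = -2236.8 kJ/mol
(ii) × 2: (2)·(-601.6) = -1203.2 kJ/mol
(iii) reversed and × 2: (-2)·(-1095.8) = +2191.6 kJ/mol
ΔH_rxn = (-2236.8) + (-1203.2) + (+2191.6) = -1248.4 kJ/mol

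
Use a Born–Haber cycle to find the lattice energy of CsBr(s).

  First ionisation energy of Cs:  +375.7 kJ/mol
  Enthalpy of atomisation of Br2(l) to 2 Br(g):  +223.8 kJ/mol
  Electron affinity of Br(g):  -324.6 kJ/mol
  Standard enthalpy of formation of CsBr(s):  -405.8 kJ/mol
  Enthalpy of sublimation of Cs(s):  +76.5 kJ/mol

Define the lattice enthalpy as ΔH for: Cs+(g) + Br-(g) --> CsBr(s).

ΔHf° = 1·ΔHsub + 1·(ΣIE) + 1/2·D(Br2) + 1·EA + U
-405.8 = 1·(+76.5) + 1·(+375.7) + 1/2·(+223.8) + 1·(-324.6) + U
U = -405.8 − (+239.5) = -645.3 kJ/mol

U = -645.3 kJ/mol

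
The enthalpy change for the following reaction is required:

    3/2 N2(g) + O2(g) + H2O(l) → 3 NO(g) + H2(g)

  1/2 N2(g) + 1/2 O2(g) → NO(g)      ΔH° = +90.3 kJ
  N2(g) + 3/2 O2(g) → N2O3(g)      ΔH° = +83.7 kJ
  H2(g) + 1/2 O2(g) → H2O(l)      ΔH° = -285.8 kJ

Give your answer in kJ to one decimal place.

equation 1 × 3 (×3 to match 3 NO(g) in the target): (3)·(+90.3) = +270.9 kJ
equation 2: not needed (N2O3(g) appears nowhere else).
equation 3 reversed (H2O(l) must end up as a reactant): +285.8 kJ
ΔH° = (+270.9) + (+285.8) = 556.7 kJ

ΔH° = 556.7 kJ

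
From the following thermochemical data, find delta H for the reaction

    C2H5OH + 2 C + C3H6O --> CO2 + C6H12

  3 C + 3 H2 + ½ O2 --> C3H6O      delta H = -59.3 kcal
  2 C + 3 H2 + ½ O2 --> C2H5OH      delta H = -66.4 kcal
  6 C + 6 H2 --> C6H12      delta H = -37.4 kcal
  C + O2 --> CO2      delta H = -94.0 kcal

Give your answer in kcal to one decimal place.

equation 1 reversed: +59.3 kcal
equation 2 reversed: +66.4 kcal
equation 3 as written: -37.4 kcal
equation 4 as written: -94.0 kcal
delta H = (+59.3) + (+66.4) + (-37.4) + (-94.0) = -5.7 kcal

delta H = -5.7 kcal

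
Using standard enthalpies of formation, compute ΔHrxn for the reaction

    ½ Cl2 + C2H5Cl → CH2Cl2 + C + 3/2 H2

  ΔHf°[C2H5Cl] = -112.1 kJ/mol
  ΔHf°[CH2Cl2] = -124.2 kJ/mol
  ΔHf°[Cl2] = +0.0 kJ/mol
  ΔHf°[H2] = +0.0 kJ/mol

ΔHrxn = -12.1 kJ/mol

Products: 1·(-124.2) + 1·(+0.0) + 3/2·(+0.0) = -124.2
Reactants: 1/2·(+0.0) + 1·(-112.1) = -112.1
ΔHrxn = (-124.2) − (-112.1) = -12.1 kJ/mol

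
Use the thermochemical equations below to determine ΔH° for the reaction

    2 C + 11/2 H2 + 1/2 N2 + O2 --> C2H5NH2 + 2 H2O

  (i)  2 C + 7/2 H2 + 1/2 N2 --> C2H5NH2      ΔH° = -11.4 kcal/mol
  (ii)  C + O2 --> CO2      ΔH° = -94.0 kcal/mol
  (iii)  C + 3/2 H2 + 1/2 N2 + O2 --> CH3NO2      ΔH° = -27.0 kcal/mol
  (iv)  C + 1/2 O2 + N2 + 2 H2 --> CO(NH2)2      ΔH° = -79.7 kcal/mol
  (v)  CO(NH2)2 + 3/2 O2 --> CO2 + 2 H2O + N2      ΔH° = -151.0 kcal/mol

(i) as written (C2H5NH2 already on the product side): -11.4 kcal/mol
(ii) reversed: +94.0 kcal/mol
(iii): not needed (CH3NO2 appears nowhere else).
(iv) as written: -79.7 kcal/mol
(v) as written (H2O already on the product side): -151.0 kcal/mol
ΔH° = (-11.4) + (+94.0) + (-79.7) + (-151.0) = -148.1 kcal/mol

ΔH° = -148.1 kcal/mol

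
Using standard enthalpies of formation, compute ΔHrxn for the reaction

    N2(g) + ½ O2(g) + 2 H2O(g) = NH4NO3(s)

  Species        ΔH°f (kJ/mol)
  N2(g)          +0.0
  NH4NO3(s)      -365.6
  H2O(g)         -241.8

ΔHrxn = 118.0 kJ/mol

Products: 1·(-365.6) = -365.6
Reactants: 1·(+0.0) + 1/2·(+0.0) + 2·(-241.8) = -483.6
ΔHrxn = (-365.6) − (-483.6) = 118.0 kJ/mol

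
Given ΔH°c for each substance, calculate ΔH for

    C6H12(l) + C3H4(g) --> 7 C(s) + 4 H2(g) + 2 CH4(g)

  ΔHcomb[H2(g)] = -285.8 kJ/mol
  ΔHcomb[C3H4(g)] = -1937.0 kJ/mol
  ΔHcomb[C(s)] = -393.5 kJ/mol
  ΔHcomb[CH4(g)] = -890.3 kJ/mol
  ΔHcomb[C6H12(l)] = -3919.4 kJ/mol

ΔH = -178.1 kJ/mol

Using ΔH = Σ nΔHc°(reactants) − Σ nΔHc°(products):
= [1·(-3919.4) + 1·(-1937.0)] − [7·(-393.5) + 4·(-285.8) + 2·(-890.3)]
= -178.1 kJ/mol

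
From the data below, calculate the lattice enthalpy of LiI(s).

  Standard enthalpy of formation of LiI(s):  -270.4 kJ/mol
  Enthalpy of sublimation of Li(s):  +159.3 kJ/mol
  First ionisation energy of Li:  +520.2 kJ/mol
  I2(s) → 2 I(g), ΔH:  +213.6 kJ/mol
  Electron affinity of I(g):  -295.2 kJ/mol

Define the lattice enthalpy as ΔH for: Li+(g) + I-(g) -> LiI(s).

U = -761.5 kJ/mol

ΔHf° = 1·ΔHsub + 1·(ΣIE) + 1/2·D(I2) + 1·EA + U
-270.4 = 1·(+159.3) + 1·(+520.2) + 1/2·(+213.6) + 1·(-295.2) + U
U = -270.4 − (+491.1) = -761.5 kJ/mol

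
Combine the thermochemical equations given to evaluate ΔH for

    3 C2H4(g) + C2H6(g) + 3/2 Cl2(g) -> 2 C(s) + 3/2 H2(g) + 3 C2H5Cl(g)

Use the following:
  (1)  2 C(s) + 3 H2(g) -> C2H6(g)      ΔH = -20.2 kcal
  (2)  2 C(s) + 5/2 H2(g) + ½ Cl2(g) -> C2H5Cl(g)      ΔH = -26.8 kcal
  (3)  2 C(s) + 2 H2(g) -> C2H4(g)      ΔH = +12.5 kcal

ΔH = -97.7 kcal

(1) reversed: +20.2 kcal
(2) × 3: (3)·(-26.8) = -80.4 kcal
(3) reversed and × 3: (-3)·(+12.5) = -37.5 kcal
Summing the manipulated equations, ΔH = (-1)·(-20.2) + (3)·(-26.8) + (-3)·(+12.5) = -97.7 kcal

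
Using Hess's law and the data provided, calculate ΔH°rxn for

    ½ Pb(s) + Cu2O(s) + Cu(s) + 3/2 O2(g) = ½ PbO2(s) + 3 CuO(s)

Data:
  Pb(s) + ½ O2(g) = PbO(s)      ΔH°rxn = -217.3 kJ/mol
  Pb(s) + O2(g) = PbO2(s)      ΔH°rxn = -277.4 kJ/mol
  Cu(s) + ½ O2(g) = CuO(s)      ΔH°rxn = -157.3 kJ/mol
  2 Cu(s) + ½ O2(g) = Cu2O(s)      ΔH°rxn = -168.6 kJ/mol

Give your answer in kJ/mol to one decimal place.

ΔH°rxn = -442.0 kJ/mol

equation 1: not needed.
equation 2 × 1/2: (1/2)·(-277.4) = -138.7 kJ/mol
equation 3 × 3: (3)·(-157.3) = -471.9 kJ/mol
equation 4 reversed: +168.6 kJ/mol
Since enthalpy is a state function, ΔH°rxn = (-138.7) + (-471.9) + (+168.6) = -442.0 kJ/mol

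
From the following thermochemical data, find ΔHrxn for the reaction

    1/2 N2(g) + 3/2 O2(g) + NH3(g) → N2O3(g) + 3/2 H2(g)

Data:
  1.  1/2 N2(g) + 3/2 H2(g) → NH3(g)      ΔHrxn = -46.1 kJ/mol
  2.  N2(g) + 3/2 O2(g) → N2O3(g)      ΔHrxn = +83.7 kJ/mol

eq. 1 reversed (NH3(g) must end up as a reactant): +46.1 kJ/mol
eq. 2 as written (N2O3(g) already on the product side): +83.7 kJ/mol
Summing the manipulated equations, ΔHrxn = (-1)·(-46.1) + (1)·(+83.7) = 129.8 kJ/mol

ΔHrxn = 129.8 kJ/mol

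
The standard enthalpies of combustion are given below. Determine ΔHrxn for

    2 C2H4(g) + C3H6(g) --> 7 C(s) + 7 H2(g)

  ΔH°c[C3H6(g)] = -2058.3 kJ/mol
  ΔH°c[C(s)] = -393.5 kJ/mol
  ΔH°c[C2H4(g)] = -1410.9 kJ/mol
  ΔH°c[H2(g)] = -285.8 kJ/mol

With combustion enthalpies, reactants minus products:
= [2·(-1410.9) + 1·(-2058.3)] − [7·(-393.5) + 7·(-285.8)]
= -125.0 kJ/mol

ΔHrxn = -125.0 kJ/mol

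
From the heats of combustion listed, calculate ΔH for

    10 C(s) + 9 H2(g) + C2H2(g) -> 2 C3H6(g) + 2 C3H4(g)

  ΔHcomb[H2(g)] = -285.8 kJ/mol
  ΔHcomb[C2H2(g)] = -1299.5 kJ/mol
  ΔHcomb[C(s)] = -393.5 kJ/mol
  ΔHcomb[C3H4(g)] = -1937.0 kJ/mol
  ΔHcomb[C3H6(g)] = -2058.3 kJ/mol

Using ΔH = Σ nΔHc°(reactants) − Σ nΔHc°(products):
= [10·(-393.5) + 9·(-285.8) + 1·(-1299.5)] − [2·(-2058.3) + 2·(-1937.0)]
= 183.9 kJ/mol

ΔH = 183.9 kJ/mol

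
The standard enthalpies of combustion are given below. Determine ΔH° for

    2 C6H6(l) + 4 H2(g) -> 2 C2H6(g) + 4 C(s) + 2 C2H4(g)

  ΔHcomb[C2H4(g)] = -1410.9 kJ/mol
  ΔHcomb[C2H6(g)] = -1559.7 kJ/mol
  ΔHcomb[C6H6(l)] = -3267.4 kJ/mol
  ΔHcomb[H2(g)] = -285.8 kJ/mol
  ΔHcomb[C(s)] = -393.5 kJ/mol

ΔH° = -162.8 kJ/mol

With combustion enthalpies, reactants minus products:
= [2·(-3267.4) + 4·(-285.8)] − [2·(-1559.7) + 4·(-393.5) + 2·(-1410.9)]
= -162.8 kJ/mol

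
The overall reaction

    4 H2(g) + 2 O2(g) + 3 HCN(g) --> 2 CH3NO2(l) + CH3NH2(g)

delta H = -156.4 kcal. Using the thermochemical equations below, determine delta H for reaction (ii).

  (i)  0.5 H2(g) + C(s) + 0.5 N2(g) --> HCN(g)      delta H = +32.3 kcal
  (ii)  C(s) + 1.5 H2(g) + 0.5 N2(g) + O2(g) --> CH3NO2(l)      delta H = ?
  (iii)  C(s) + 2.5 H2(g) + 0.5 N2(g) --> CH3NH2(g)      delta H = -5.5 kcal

(i) reversed and × 3 (reverse to put HCN(g) on the reactant side; ×3 to match 3 HCN(g) in the target): (-3)·(+32.3) = -96.9 kcal
(ii) × 2 (scale by 2 for the 2 CH3NO2(l)): contributes 2·x
(iii) as written (CH3NH2(g) already on the product side): -5.5 kcal
-156.4 = (-96.9) + (-5.5) + 2·x
x = (-156.4 − (-102.4)) / (2) = -27.0 kcal

delta H = -27.0 kcal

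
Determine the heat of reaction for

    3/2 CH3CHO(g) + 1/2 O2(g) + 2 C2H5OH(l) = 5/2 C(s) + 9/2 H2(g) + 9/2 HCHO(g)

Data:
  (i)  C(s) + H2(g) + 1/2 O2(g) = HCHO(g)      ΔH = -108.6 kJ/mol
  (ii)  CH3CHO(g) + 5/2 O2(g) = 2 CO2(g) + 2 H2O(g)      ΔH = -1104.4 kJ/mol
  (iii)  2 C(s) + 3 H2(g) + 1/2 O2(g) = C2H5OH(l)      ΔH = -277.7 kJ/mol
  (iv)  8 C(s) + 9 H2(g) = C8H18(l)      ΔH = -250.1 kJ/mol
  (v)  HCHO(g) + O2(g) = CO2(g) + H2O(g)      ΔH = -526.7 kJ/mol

ΔH = 316.0 kJ/mol

(i) × 3/2: (3/2)·(-108.6) = -162.9 kJ/mol
(ii) × 3/2 (scale by 3/2 for the 3/2 CH3CHO(g)): (3/2)·(-1104.4) = -1656.6 kJ/mol
(iii) reversed and × 2 (reverse to put C2H5OH(l) on the reactant side; ×2 to match 2 C2H5OH(l) in the target): (-2)·(-277.7) = +555.4 kJ/mol
(iv): not needed (C8H18(l) appears nowhere else).
(v) reversed and × 3: (-3)·(-526.7) = +1580.1 kJ/mol
ΔH = (3/2)·(-108.6) + (3/2)·(-1104.4) + (-2)·(-277.7) + (-3)·(-526.7) = 316.0 kJ/mol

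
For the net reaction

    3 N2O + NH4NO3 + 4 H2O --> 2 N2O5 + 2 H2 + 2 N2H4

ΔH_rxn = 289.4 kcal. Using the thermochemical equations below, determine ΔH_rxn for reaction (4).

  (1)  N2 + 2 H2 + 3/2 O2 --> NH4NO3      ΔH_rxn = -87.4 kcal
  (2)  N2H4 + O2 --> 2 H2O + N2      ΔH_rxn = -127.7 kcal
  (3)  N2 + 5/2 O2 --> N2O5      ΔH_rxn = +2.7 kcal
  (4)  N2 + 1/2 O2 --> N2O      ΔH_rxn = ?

(1) reversed: +87.4 kcal
(2) reversed and × 2: (-2)·(-127.7) = +255.4 kcal
(3) × 2: (2)·(+2.7) = +5.4 kcal
(4) reversed and × 3: contributes −3·x
+289.4 = (+87.4) + (+255.4) + (+5.4) − 3·x
x = (+289.4 − (+348.2)) / (-3) = 19.6 kcal

ΔH_rxn = 19.6 kcal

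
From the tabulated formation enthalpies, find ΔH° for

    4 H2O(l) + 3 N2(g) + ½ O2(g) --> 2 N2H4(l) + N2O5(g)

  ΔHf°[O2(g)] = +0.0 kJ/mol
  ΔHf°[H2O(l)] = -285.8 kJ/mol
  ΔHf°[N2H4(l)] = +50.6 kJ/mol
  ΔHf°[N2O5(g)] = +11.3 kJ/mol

ΔH° = 1255.7 kJ/mol

ΔH°rxn = Σ nΔHf°(products) − Σ nΔHf°(reactants).
Products: 2·(+50.6) + 1·(+11.3) = +112.5
Reactants: 4·(-285.8) + 3·(+0.0) + 1/2·(+0.0) = -1143.2
ΔH° = (+112.5) − (-1143.2) = 1255.7 kJ/mol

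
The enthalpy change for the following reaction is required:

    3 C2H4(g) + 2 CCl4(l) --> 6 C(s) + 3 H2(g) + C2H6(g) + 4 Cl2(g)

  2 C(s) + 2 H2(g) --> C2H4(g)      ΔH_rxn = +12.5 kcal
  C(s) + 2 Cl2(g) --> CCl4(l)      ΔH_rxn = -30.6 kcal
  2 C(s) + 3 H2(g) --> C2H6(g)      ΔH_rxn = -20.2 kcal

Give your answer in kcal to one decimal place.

equation 1 reversed and × 3: (-3)·(+12.5) = -37.5 kcal
equation 2 reversed and × 2: (-2)·(-30.6) = +61.2 kcal
equation 3 as written: -20.2 kcal
ΔH_rxn = (-37.5) + (+61.2) + (-20.2) = 3.5 kcal

ΔH_rxn = 3.5 kcal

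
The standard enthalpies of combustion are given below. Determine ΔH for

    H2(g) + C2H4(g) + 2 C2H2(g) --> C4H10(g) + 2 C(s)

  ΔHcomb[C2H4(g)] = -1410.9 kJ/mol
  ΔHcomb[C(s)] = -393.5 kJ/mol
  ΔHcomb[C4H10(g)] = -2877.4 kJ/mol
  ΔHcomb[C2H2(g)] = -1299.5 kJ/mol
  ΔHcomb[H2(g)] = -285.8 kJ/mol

Using ΔH = Σ nΔHc°(reactants) − Σ nΔHc°(products):
= [1·(-285.8) + 1·(-1410.9) + 2·(-1299.5)] − [1·(-2877.4) + 2·(-393.5)]
= -631.3 kJ/mol

ΔH = -631.3 kJ/mol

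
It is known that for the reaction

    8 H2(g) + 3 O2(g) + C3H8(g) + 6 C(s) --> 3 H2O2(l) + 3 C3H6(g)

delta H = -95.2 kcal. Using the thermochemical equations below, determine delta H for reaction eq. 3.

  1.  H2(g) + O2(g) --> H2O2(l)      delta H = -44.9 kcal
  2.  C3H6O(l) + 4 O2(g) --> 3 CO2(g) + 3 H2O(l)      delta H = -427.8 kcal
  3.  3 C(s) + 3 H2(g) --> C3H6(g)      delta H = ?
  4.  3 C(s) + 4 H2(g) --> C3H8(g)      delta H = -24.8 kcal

delta H = 4.9 kcal

eq. 1 × 3 (×3 to match 3 H2O2(l) in the target): (3)·(-44.9) = -134.7 kcal
eq. 2: not needed (H2O(l) appears nowhere else).
eq. 3 × 3 (×3 to match 3 C3H6(g) in the target): contributes 3·x
eq. 4 reversed (C3H8(g) must end up as a reactant): +24.8 kcal
-95.2 = (-134.7) + (+24.8) + 3·x
x = (-95.2 − (-109.9)) / (3) = 4.9 kcal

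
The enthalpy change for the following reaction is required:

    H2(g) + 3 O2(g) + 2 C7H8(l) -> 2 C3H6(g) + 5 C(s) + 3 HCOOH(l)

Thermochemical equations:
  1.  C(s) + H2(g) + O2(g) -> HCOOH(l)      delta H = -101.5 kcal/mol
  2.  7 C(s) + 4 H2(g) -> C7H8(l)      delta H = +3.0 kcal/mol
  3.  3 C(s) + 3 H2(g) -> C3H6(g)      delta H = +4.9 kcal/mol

eq. 1 × 3: (3)·(-101.5) = -304.5 kcal/mol
eq. 2 reversed and × 2: (-2)·(+3.0) = -6.0 kcal/mol
eq. 3 × 2: (2)·(+4.9) = +9.8 kcal/mol
By Hess's law, delta H = (-304.5) + (-6.0) + (+9.8) = -300.7 kcal/mol

delta H = -300.7 kcal/mol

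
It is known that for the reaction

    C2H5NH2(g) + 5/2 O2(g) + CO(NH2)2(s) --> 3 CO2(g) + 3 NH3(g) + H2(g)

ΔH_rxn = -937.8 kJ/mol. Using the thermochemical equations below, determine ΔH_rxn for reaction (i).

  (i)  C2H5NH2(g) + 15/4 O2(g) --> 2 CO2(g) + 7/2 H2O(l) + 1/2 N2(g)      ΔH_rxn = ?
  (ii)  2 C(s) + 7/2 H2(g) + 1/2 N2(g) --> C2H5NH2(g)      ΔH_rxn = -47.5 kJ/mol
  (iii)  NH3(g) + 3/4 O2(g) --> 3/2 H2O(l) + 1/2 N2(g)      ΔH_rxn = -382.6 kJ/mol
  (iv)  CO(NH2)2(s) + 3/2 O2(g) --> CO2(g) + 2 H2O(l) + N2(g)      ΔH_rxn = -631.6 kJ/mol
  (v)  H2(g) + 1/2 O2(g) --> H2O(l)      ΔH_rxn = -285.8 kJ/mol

(i) as written: contributes x
(ii): not needed.
(iii) reversed and × 3: (-3)·(-382.6) = +1147.8 kJ/mol
(iv) as written: -631.6 kJ/mol
(v) reversed: +285.8 kJ/mol
-937.8 = (+1147.8) + (-631.6) + (+285.8) + x
x = (-937.8 − (+802.0)) / (1) = -1739.8 kJ/mol

ΔH_rxn = -1739.8 kJ/mol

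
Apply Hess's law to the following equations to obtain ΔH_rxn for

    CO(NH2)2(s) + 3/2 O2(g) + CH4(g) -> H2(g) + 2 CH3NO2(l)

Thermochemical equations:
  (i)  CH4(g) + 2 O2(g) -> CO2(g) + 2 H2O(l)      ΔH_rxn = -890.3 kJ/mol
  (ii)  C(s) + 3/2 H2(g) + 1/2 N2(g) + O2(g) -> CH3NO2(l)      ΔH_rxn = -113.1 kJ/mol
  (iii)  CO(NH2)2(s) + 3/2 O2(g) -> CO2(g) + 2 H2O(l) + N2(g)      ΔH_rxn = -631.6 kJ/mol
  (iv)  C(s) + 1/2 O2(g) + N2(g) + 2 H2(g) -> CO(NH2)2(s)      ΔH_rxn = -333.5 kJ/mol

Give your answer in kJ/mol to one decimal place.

(i) as written: -890.3 kJ/mol
(ii) × 2: (2)·(-113.1) = -226.2 kJ/mol
(iii) reversed: +631.6 kJ/mol
(iv) reversed and × 2: (-2)·(-333.5) = +667.0 kJ/mol
Combining the equations, ΔH_rxn = (-890.3) + (-226.2) + (+631.6) + (+667.0) = 182.1 kJ/mol

ΔH_rxn = 182.1 kJ/mol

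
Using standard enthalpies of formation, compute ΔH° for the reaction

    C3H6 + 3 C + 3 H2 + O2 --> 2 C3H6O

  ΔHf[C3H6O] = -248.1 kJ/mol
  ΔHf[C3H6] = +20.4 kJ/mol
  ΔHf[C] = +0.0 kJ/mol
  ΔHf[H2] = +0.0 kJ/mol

ΔH° = -516.6 kJ/mol

Products: 2·(-248.1) = -496.2
Reactants: 1·(+20.4) + 3·(+0.0) + 3·(+0.0) + 1·(+0.0) = +20.4
ΔH° = (-496.2) − (+20.4) = -516.6 kJ/mol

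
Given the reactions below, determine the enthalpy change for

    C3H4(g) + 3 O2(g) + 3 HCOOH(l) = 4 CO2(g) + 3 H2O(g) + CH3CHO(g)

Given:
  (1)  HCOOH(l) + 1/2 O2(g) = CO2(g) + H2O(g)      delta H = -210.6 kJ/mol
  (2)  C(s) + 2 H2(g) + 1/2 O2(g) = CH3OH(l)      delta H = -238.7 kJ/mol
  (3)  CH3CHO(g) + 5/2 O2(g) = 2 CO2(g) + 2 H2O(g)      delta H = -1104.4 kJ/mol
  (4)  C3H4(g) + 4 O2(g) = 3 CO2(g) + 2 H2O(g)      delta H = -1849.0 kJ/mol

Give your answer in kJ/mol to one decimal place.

(1) × 3: (3)·(-210.6) = -631.8 kJ/mol
(2): not needed.
(3) reversed: +1104.4 kJ/mol
(4) as written: -1849.0 kJ/mol
Since enthalpy is a state function, delta H = (-631.8) + (+1104.4) + (-1849.0) = -1376.4 kJ/mol

delta H = -1376.4 kJ/mol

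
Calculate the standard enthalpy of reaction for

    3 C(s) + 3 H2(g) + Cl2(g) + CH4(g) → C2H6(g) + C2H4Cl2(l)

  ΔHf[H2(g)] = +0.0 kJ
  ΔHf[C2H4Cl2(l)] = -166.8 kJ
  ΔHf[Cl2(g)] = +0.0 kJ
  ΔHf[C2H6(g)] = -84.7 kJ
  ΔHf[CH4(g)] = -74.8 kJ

ΔH°rxn = -176.7 kJ

ΔH°rxn = Σ nΔHf°(products) − Σ nΔHf°(reactants).
Products: 1·(-84.7) + 1·(-166.8) = -251.5
Reactants: 3·(+0.0) + 3·(+0.0) + 1·(+0.0) + 1·(-74.8) = -74.8
ΔH°rxn = (-251.5) − (-74.8) = -176.7 kJ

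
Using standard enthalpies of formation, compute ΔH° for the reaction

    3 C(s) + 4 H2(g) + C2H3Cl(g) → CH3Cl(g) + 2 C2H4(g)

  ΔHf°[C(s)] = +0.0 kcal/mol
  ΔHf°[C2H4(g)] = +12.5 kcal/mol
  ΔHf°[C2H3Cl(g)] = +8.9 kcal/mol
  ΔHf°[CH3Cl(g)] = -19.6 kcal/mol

ΔH° = -3.5 kcal/mol

Products: 1·(-19.6) + 2·(+12.5) = +5.4
Reactants: 3·(+0.0) + 4·(+0.0) + 1·(+8.9) = +8.9
ΔH° = (+5.4) − (+8.9) = -3.5 kcal/mol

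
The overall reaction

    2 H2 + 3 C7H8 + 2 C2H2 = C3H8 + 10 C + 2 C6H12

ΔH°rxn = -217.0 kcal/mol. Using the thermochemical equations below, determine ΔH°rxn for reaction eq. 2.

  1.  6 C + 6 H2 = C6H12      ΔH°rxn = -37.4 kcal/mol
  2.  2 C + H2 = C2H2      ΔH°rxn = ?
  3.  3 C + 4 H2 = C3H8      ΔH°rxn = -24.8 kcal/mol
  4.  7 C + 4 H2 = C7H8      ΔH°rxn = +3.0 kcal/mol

eq. 1 × 2: (2)·(-37.4) = -74.8 kcal/mol
eq. 2 reversed and × 2: contributes −2·x
eq. 3 as written: -24.8 kcal/mol
eq. 4 reversed and × 3: (-3)·(+3.0) = -9.0 kcal/mol
-217.0 = (-74.8) + (-24.8) + (-9.0) − 2·x
x = (-217.0 − (-108.6)) / (-2) = 54.2 kcal/mol

ΔH°rxn = 54.2 kcal/mol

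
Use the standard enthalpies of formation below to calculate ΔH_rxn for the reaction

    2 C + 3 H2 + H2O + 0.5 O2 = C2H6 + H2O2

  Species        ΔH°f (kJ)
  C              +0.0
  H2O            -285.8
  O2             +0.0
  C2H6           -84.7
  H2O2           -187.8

Products: 1·(-84.7) + 1·(-187.8) = -272.5
Reactants: 2·(+0.0) + 3·(+0.0) + 1·(-285.8) + 1/2·(+0.0) = -285.8
ΔH_rxn = (-272.5) − (-285.8) = 13.3 kJ

ΔH_rxn = 13.3 kJ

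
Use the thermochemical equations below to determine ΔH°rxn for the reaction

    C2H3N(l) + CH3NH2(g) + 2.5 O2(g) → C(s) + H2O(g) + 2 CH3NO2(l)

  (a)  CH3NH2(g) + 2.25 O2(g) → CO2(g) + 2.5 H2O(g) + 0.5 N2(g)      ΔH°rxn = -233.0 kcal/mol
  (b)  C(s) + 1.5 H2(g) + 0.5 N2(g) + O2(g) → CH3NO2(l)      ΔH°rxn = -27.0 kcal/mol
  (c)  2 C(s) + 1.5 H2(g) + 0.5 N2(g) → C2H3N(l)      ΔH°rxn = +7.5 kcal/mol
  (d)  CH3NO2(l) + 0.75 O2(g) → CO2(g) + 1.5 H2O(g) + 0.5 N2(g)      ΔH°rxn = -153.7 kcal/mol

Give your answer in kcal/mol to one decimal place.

ΔH°rxn = -113.8 kcal/mol

(a) as written: -233.0 kcal/mol
(b) as written: -27.0 kcal/mol
(c) reversed: -7.5 kcal/mol
(d) reversed: +153.7 kcal/mol
Since enthalpy is a state function, ΔH°rxn = (-233.0) + (-27.0) + (-7.5) + (+153.7) = -113.8 kcal/mol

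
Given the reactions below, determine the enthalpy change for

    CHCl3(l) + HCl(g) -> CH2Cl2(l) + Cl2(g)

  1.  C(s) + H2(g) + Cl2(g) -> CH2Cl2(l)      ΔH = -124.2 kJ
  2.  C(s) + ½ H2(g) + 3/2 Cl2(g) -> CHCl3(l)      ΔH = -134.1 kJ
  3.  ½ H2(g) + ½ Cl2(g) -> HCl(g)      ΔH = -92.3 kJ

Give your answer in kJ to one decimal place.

ΔH = 102.2 kJ

eq. 1 as written (CH2Cl2(l) already on the product side): -124.2 kJ
eq. 2 reversed (reverse to put CHCl3(l) on the reactant side): +134.1 kJ
eq. 3 reversed (reverse to put HCl(g) on the reactant side): +92.3 kJ
Combining the equations, ΔH = (1)·(-124.2) + (-1)·(-134.1) + (-1)·(-92.3) = 102.2 kJ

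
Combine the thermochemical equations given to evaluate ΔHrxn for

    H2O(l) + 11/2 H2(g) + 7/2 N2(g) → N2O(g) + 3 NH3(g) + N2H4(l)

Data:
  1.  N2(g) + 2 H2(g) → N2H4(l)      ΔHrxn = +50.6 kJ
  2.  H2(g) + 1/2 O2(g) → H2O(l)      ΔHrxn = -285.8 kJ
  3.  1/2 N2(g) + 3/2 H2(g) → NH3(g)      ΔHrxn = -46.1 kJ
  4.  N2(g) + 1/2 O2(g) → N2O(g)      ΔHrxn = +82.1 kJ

ΔHrxn = 280.2 kJ

eq. 1 as written: +50.6 kJ
eq. 2 reversed: +285.8 kJ
eq. 3 × 3: (3)·(-46.1) = -138.3 kJ
eq. 4 as written: +82.1 kJ
ΔHrxn = (+50.6) + (+285.8) + (-138.3) + (+82.1) = 280.2 kJ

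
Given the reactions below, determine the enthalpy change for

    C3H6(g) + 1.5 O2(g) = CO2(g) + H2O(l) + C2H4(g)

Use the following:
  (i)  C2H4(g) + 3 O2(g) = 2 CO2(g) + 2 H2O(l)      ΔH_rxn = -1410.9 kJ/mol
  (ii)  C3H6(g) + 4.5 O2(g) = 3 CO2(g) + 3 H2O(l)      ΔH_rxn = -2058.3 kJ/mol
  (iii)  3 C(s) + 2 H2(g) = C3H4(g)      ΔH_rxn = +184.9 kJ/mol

(i) reversed: +1410.9 kJ/mol
(ii) as written: -2058.3 kJ/mol
(iii): not needed.
ΔH_rxn = (-1)·(-1410.9) + (1)·(-2058.3) = -647.4 kJ/mol

ΔH_rxn = -647.4 kJ/mol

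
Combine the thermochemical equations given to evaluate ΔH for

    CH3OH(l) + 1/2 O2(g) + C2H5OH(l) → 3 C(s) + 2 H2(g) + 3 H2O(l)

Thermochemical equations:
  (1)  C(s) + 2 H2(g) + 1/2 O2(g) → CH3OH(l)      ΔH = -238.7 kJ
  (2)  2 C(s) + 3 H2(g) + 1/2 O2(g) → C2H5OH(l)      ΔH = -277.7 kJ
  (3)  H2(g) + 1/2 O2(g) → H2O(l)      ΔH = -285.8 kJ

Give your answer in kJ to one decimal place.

ΔH = -341.0 kJ

(1) reversed: +238.7 kJ
(2) reversed: +277.7 kJ
(3) × 3: (3)·(-285.8) = -857.4 kJ
Since enthalpy is a state function, ΔH = (+238.7) + (+277.7) + (-857.4) = -341.0 kJ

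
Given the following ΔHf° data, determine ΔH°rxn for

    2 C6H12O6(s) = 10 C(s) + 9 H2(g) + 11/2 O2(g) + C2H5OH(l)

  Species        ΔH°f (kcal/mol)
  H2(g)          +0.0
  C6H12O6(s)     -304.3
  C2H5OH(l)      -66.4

ΔH°rxn = 542.2 kcal/mol

ΔH°rxn = Σ nΔHf°(products) − Σ nΔHf°(reactants).
Products: 10·(+0.0) + 9·(+0.0) + 11/2·(+0.0) + 1·(-66.4) = -66.4
Reactants: 2·(-304.3) = -608.6
ΔH°rxn = (-66.4) − (-608.6) = 542.2 kcal/mol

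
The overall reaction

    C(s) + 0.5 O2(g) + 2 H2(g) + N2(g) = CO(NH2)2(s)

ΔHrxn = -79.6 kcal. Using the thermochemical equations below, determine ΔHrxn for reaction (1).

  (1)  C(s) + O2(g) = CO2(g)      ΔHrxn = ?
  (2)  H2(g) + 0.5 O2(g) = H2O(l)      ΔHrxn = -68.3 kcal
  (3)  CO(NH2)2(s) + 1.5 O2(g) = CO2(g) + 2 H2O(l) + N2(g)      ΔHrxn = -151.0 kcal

(1) as written: contributes x
(2) × 2: (2)·(-68.3) = -136.6 kcal
(3) reversed: +151.0 kcal
-79.6 = (-136.6) + (+151.0) + x
x = (-79.6 − (+14.4)) / (1) = -94.0 kcal

ΔHrxn = -94.0 kcal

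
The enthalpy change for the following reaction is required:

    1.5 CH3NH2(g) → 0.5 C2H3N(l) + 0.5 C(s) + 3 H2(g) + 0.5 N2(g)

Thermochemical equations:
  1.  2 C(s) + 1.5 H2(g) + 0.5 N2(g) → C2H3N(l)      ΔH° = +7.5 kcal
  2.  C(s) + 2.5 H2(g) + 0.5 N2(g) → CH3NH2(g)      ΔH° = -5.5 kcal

eq. 1 × 1/2 (×1/2 to match 1/2 C2H3N(l) in the target): (1/2)·(+7.5) = +3.75 kcal
eq. 2 reversed and × 3/2 (reverse to put CH3NH2(g) on the reactant side; ×3/2 to match 3/2 CH3NH2(g) in the target): (-3/2)·(-5.5) = +8.25 kcal
ΔH° = (+3.75) + (+8.25) = 12.0 kcal

ΔH° = 12.0 kcal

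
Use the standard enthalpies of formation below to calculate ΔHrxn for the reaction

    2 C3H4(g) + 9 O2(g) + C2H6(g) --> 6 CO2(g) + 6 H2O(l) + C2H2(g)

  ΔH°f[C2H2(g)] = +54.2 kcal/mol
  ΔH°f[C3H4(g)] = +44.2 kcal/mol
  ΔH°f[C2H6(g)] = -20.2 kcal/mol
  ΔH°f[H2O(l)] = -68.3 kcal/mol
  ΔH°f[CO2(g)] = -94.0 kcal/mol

Products: 6·(-94.0) + 6·(-68.3) + 1·(+54.2) = -919.6
Reactants: 2·(+44.2) + 9·(+0.0) + 1·(-20.2) = +68.2
ΔHrxn = (-919.6) − (+68.2) = -987.8 kcal/mol

ΔHrxn = -987.8 kcal/mol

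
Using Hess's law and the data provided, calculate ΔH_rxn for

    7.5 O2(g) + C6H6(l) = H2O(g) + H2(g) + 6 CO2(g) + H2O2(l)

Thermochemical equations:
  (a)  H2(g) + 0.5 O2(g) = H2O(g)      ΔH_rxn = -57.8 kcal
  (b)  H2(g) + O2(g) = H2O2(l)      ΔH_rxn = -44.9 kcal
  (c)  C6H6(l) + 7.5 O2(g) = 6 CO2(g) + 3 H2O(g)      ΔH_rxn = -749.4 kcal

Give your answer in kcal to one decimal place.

ΔH_rxn = -678.7 kcal

(a) reversed and × 2: (-2)·(-57.8) = +115.6 kcal
(b) as written: -44.9 kcal
(c) as written: -749.4 kcal
Combining the equations, ΔH_rxn = (+115.6) + (-44.9) + (-749.4) = -678.7 kcal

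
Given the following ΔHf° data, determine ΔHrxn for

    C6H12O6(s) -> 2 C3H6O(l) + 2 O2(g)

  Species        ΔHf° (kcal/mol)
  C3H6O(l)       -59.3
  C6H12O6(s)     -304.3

Products: 2·(-59.3) + 2·(+0.0) = -118.6
Reactants: 1·(-304.3) = -304.3
ΔHrxn = (-118.6) − (-304.3) = 185.7 kcal/mol

ΔHrxn = 185.7 kcal/mol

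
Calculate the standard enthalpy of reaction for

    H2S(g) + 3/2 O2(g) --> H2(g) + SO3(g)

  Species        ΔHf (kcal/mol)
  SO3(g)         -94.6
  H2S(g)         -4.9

ΔHrxn = -89.7 kcal/mol

ΔH°rxn = Σ nΔHf°(products) − Σ nΔHf°(reactants).
Products: 1·(+0.0) + 1·(-94.6) = -94.6
Reactants: 1·(-4.9) + 3/2·(+0.0) = -4.9
ΔHrxn = (-94.6) − (-4.9) = -89.7 kcal/mol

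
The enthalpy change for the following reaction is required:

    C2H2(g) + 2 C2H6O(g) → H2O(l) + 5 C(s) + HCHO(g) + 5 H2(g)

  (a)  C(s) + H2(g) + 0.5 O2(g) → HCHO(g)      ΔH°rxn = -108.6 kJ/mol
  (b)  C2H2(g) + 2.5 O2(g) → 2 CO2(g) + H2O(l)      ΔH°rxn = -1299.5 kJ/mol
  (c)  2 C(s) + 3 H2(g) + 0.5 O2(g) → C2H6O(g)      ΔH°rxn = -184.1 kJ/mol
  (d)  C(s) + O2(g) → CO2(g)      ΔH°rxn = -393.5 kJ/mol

(a) as written (HCHO(g) already on the product side): -108.6 kJ/mol
(b) as written (C2H2(g) already on the reactant side): -1299.5 kJ/mol
(c) reversed and × 2 (C2H6O(g) must end up as a reactant; scale by 2 for the 2 C2H6O(g)): (-2)·(-184.1) = +368.2 kJ/mol
(d) reversed and × 2: (-2)·(-393.5) = +787.0 kJ/mol
ΔH°rxn = (-108.6) + (-1299.5) + (+368.2) + (+787.0) = -252.9 kJ/mol

ΔH°rxn = -252.9 kJ/mol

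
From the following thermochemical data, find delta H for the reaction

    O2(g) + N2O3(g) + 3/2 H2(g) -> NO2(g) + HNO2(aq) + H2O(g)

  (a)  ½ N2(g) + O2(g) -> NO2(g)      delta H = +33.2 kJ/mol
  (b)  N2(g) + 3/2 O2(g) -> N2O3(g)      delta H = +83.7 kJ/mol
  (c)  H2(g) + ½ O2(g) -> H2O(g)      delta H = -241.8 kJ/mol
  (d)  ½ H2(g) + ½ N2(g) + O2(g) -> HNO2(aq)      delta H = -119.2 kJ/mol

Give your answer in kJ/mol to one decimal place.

(a) as written: +33.2 kJ/mol
(b) reversed: -83.7 kJ/mol
(c) as written: -241.8 kJ/mol
(d) as written: -119.2 kJ/mol
delta H = (1)·(+33.2) + (-1)·(+83.7) + (1)·(-241.8) + (1)·(-119.2) = -411.5 kJ/mol

delta H = -411.5 kJ/mol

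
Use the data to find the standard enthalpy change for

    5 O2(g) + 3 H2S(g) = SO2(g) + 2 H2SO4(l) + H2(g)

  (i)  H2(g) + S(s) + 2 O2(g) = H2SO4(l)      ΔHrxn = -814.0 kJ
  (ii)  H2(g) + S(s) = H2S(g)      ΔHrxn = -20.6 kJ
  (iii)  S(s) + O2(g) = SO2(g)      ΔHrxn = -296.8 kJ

(i) × 2 (scale by 2 for the 2 H2SO4(l)): (2)·(-814.0) = -1628.0 kJ
(ii) reversed and × 3 (H2S(g) must end up as a reactant; scale by 3 for the 3 H2S(g)): (-3)·(-20.6) = +61.8 kJ
(iii) as written (SO2(g) already on the product side): -296.8 kJ
Summing the manipulated equations, ΔHrxn = (2)·(-814.0) + (-3)·(-20.6) + (1)·(-296.8) = -1863.0 kJ

ΔHrxn = -1863.0 kJ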